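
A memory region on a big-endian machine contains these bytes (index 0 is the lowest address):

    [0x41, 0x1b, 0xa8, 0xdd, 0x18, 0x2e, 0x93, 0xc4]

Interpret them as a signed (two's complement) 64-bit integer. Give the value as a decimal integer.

4691529104383448004

In big-endian order the high byte comes first in memory.
The bytes are already most-significant first: 0x411BA8DD182E93C4.
0x411BA8DD182E93C4 = 4691529104383448004.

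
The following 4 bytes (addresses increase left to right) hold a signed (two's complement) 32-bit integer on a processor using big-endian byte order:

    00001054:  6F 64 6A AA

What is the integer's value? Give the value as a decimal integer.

1868851882

In big-endian order the high byte comes first in memory.
The bytes are already most-significant first: 0x6F646AAA.
0x6F646AAA = 1868851882.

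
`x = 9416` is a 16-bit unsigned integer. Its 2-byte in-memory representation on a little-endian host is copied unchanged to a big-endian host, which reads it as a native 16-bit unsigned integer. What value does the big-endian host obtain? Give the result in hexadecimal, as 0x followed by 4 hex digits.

0xC824

9416 in 16-bit hexadecimal is 0x24C8.
Stored little-endian, the bytes at ascending addresses are C8 24.
Read back as big-endian, the last byte is least significant, giving 0xC824.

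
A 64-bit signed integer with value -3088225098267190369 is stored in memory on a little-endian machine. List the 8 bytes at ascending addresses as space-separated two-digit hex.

9F 9B 56 9F A2 6B 24 D5

Two's complement of -3088225098267190369 in 64 bits: 3088225098267190369 = 0x2ADB945D60A96461; invert → 0xD5246BA29F569B9E; add 1 → 0xD5246BA29F569B9F.
Split into bytes (most-significant first): D5 24 6B A2 9F 56 9B 9F.
In little-endian order the low byte comes first in memory.
So at ascending addresses the bytes are 9F 9B 56 9F A2 6B 24 D5.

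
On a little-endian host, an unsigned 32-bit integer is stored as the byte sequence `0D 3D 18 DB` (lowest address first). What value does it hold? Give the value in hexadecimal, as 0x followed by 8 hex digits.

Little-endian: lowest address holds the least-significant byte.
Reassemble most-significant byte first: DB 18 3D 0D → 0xDB183D0D.

0xDB183D0D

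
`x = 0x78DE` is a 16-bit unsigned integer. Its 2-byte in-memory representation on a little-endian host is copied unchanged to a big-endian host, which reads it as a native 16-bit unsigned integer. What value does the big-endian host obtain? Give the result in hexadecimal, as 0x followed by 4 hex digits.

Stored little-endian, the bytes at ascending addresses are DE 78.
Read back as big-endian, the last byte is least significant, giving 0xDE78.

0xDE78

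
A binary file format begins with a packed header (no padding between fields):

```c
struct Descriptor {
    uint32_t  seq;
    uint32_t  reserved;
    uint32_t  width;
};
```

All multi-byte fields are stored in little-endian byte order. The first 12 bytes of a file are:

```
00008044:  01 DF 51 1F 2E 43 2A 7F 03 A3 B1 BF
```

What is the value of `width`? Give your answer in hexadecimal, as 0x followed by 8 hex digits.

`width` follows `seq` (4 B), `reserved` (4 B), so it starts at offset 4 + 4 = 8 and occupies 4 bytes.
Bytes at offsets 8..11: 03 A3 B1 BF.
Little-endian stores the least-significant byte at the lowest address.
Reassemble most-significant byte first: BF B1 A3 03 → 0xBFB1A303.

0xBFB1A303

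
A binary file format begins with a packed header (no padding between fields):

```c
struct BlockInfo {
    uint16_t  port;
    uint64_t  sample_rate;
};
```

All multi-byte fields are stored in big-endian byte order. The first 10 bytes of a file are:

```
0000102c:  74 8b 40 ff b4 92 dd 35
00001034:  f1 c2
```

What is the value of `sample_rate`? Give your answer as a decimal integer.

`sample_rate` follows `port` (2 bytes), so it starts at byte offset 2 and occupies 8 bytes.
Bytes at offsets 2..9: 40 FF B4 92 DD 35 F1 C2.
Big-endian stores the most-significant byte at the lowest address.
The bytes are already most-significant first: 0x40FFB492DD35F1C2.
0x40FFB492DD35F1C2 = 4683660680358130114.

4683660680358130114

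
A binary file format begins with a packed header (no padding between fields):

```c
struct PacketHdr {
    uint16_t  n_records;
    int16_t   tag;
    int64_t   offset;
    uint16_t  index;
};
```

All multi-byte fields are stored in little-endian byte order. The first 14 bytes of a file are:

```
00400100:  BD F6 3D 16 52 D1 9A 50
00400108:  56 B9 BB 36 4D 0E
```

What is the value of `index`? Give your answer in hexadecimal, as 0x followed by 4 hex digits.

0x0E4D

`index` follows `n_records` (2 B), `tag` (2 B), `offset` (8 B), so it starts at offset 2 + 2 + 8 = 12 and occupies 2 bytes.
Bytes at offsets 12..13: 4D 0E.
Little-endian stores the least-significant byte at the lowest address.
Reassemble most-significant byte first: 0E 4D → 0x0E4D.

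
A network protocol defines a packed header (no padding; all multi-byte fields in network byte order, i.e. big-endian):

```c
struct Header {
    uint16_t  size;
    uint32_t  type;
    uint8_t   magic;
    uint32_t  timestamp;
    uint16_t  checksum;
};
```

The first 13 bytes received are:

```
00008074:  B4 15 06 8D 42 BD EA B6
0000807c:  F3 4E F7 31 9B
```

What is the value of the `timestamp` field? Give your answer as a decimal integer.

`timestamp` follows `size` (2 B), `type` (4 B), `magic` (1 B), so it starts at offset 2 + 4 + 1 = 7 and occupies 4 bytes.
Bytes at offsets 7..10: B6 F3 4E F7.
In big-endian order the high byte comes first in memory.
The bytes are already most-significant first: 0xB6F34EF7.
0xB6F34EF7 = 3069398775.

3069398775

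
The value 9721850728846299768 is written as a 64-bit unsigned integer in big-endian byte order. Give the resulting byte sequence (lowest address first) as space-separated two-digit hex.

86 EA F3 BA B4 41 92 78

9721850728846299768 in hexadecimal, padded to 64 bits, is 0x86EAF3BAB4419278.
Split into bytes (most-significant first): 86 EA F3 BA B4 41 92 78.
In big-endian order the high byte comes first in memory.
So the memory order matches the most-significant-first order: 86 EA F3 BA B4 41 92 78.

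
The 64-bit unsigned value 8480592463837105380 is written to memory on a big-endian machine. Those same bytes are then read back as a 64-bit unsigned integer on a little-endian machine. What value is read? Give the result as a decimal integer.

8480592463837105380 in 64-bit hexadecimal is 0x75B11DE9EBDD8CE4.
Stored big-endian, the bytes at ascending addresses are 75 B1 1D E9 EB DD 8C E4.
Read back as little-endian, the first byte is least significant, giving 0xE48CDDEBE91DB175.
0xE48CDDEBE91DB175 = 16468781942685151605.

16468781942685151605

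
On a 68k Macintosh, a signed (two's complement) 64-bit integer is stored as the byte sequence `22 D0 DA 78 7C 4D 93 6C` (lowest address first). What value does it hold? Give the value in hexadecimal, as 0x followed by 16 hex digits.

0x22D0DA787C4D936C

Big-endian stores the most-significant byte at the lowest address.
The bytes are already most-significant first: 0x22D0DA787C4D936C.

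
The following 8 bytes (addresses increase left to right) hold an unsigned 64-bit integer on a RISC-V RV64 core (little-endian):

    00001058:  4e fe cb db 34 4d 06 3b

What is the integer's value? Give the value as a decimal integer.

In little-endian order the low byte comes first in memory.
Reassemble most-significant byte first: 3B 06 4D 34 DB CB FE 4E → 0x3B064D34DBCBFE4E.
0x3B064D34DBCBFE4E = 4253171787519229518.

4253171787519229518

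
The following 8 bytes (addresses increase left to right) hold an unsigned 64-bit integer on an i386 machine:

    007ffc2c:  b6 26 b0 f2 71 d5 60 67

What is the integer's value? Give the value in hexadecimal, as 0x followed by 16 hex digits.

0x6760D571F2B026B6

In little-endian order the low byte comes first in memory.
Reassemble most-significant byte first: 67 60 D5 71 F2 B0 26 B6 → 0x6760D571F2B026B6.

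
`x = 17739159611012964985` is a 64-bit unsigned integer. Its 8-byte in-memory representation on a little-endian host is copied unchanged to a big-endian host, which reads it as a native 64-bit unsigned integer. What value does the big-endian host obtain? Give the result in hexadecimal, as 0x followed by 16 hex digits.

0x7962621CAE272EF6

17739159611012964985 in 64-bit hexadecimal is 0xF62E27AE1C626279.
Stored little-endian, the bytes at ascending addresses are 79 62 62 1C AE 27 2E F6.
Read back as big-endian, the last byte is least significant, giving 0x7962621CAE272EF6.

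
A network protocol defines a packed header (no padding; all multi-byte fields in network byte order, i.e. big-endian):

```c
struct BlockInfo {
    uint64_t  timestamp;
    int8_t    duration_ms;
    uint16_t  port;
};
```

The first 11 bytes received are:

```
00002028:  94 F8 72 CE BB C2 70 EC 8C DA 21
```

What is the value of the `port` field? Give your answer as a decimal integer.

`port` follows `timestamp` (8 B), `duration_ms` (1 B), so it starts at offset 8 + 1 = 9 and occupies 2 bytes.
Bytes at offsets 9..10: DA 21.
Big-endian: lowest address holds the most-significant byte.
The bytes are already most-significant first: 0xDA21.
0xDA21 = 55841.

55841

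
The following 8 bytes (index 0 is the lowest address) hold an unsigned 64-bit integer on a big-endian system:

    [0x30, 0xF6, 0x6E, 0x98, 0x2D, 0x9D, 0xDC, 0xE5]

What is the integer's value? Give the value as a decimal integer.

Big-endian stores the most-significant byte at the lowest address.
The bytes are already most-significant first: 0x30F66E982D9DDCE5.
0x30F66E982D9DDCE5 = 3528128957970767077.

3528128957970767077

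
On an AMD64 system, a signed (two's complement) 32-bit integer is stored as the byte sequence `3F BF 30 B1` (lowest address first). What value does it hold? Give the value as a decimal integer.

-1322205377

Little-endian: lowest address holds the least-significant byte.
Reassemble most-significant byte first: B1 30 BF 3F → 0xB130BF3F.
Top bit is set, so as a signed 32-bit value this is 0xB130BF3F − 2^32 = -1322205377.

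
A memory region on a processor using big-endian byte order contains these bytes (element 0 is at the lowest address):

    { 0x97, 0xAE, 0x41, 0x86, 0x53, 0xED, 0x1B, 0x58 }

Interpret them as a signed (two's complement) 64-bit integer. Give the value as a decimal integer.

In big-endian order the high byte comes first in memory.
The bytes are already most-significant first: 0x97AE418653ED1B58.
Top bit is set, so as a signed 64-bit value this is 0x97AE418653ED1B58 − 2^64 = -7516998682845308072.

-7516998682845308072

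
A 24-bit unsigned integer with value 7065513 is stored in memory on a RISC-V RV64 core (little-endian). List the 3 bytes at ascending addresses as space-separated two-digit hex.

7065513 in hexadecimal, padded to 24 bits, is 0x6BCFA9.
Split into bytes (most-significant first): 6B CF A9.
In little-endian order the low byte comes first in memory.
So at ascending addresses the bytes are A9 CF 6B.

A9 CF 6B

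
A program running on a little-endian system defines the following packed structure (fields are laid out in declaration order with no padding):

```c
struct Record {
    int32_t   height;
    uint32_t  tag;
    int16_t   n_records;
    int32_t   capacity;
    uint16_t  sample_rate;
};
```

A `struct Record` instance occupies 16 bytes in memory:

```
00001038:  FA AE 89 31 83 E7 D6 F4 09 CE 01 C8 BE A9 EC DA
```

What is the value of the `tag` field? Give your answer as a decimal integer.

4107724675

`tag` follows `height` (4 bytes), so it starts at byte offset 4 and occupies 4 bytes.
Bytes at offsets 4..7: 83 E7 D6 F4.
Little-endian: lowest address holds the least-significant byte.
Reassemble most-significant byte first: F4 D6 E7 83 → 0xF4D6E783.
0xF4D6E783 = 4107724675.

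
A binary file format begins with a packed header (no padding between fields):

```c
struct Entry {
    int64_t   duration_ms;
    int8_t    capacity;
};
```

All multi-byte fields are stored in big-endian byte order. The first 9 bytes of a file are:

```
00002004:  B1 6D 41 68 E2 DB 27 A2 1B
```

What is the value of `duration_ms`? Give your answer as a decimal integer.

-5661797237796427870

`duration_ms` is the first field, at byte offset 0, occupying 8 bytes.
Bytes at offsets 0..7: B1 6D 41 68 E2 DB 27 A2.
Big-endian stores the most-significant byte at the lowest address.
The bytes are already most-significant first: 0xB16D4168E2DB27A2.
Top bit is set, so as a signed 64-bit value this is 0xB16D4168E2DB27A2 − 2^64 = -5661797237796427870.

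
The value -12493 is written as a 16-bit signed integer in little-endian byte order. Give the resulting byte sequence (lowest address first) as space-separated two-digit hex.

Two's complement of -12493 in 16 bits: 12493 = 0x30CD; invert → 0xCF32; add 1 → 0xCF33.
Split into bytes (most-significant first): CF 33.
Little-endian: lowest address holds the least-significant byte.
So at ascending addresses the bytes are 33 CF.

33 CF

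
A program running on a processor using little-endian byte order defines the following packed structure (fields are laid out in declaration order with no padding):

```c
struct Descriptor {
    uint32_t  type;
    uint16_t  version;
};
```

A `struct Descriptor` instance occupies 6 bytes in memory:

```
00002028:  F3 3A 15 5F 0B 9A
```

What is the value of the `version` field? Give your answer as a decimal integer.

`version` follows `type` (4 bytes), so it starts at byte offset 4 and occupies 2 bytes.
Bytes at offsets 4..5: 0B 9A.
In little-endian order the low byte comes first in memory.
Reassemble most-significant byte first: 9A 0B → 0x9A0B.
0x9A0B = 39435.

39435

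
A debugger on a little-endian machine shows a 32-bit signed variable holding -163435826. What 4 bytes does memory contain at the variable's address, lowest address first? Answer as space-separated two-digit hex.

CE 2A 42 F6

Two's complement of -163435826 in 32 bits: 163435826 = 0x09BDD532; invert → 0xF6422ACD; add 1 → 0xF6422ACE.
Split into bytes (most-significant first): F6 42 2A CE.
Little-endian stores the least-significant byte at the lowest address.
So at ascending addresses the bytes are CE 2A 42 F6.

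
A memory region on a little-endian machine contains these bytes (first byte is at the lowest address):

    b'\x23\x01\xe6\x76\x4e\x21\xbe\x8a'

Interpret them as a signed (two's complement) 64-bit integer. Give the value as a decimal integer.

-8449279230014521053

Little-endian: lowest address holds the least-significant byte.
Reassemble most-significant byte first: 8A BE 21 4E 76 E6 01 23 → 0x8ABE214E76E60123.
Top bit is set, so as a signed 64-bit value this is 0x8ABE214E76E60123 − 2^64 = -8449279230014521053.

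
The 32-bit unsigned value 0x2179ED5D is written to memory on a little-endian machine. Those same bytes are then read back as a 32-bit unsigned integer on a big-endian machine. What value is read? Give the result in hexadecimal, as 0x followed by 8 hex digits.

Stored little-endian, the bytes at ascending addresses are 5D ED 79 21.
Read back as big-endian, the last byte is least significant, giving 0x5DED7921.

0x5DED7921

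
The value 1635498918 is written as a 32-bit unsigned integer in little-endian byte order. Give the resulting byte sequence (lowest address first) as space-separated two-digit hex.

A6 BB 7B 61

1635498918 in hexadecimal, padded to 32 bits, is 0x617BBBA6.
Split into bytes (most-significant first): 61 7B BB A6.
Little-endian: lowest address holds the least-significant byte.
So at ascending addresses the bytes are A6 BB 7B 61.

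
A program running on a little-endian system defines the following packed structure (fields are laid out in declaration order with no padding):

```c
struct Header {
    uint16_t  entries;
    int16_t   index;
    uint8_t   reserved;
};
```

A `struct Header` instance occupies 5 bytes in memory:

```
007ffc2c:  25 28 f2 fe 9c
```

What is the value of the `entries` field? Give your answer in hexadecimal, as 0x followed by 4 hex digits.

0x2825

`entries` is the first field, at byte offset 0, occupying 2 bytes.
Bytes at offsets 0..1: 25 28.
Little-endian: lowest address holds the least-significant byte.
Reassemble most-significant byte first: 28 25 → 0x2825.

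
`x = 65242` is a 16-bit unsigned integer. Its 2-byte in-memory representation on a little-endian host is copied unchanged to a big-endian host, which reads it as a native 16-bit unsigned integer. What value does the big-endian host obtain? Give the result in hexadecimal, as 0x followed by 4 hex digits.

0xDAFE

65242 in 16-bit hexadecimal is 0xFEDA.
Stored little-endian, the bytes at ascending addresses are DA FE.
Read back as big-endian, the last byte is least significant, giving 0xDAFE.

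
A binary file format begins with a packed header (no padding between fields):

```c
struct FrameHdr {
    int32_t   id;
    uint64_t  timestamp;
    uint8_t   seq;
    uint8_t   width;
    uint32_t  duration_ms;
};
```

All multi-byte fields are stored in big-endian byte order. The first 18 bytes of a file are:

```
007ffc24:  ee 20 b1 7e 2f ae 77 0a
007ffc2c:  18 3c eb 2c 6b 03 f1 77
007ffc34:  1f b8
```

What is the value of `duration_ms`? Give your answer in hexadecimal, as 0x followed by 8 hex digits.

`duration_ms` follows `id` (4 B), `timestamp` (8 B), `seq` (1 B), `width` (1 B), so it starts at offset 4 + 8 + 1 + 1 = 14 and occupies 4 bytes.
Bytes at offsets 14..17: F1 77 1F B8.
Big-endian stores the most-significant byte at the lowest address.
The bytes are already most-significant first: 0xF1771FB8.

0xF1771FB8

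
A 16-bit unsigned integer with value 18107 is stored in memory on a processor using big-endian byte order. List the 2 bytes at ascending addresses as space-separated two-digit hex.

18107 in hexadecimal, padded to 16 bits, is 0x46BB.
Split into bytes (most-significant first): 46 BB.
In big-endian order the high byte comes first in memory.
So the memory order matches the most-significant-first order: 46 BB.

46 BB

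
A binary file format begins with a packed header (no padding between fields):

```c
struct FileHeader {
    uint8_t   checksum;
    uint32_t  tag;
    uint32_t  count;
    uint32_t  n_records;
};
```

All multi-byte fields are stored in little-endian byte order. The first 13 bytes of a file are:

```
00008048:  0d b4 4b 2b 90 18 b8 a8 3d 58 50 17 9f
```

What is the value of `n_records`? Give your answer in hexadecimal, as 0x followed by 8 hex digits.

0x9F175058

`n_records` follows `checksum` (1 B), `tag` (4 B), `count` (4 B), so it starts at offset 1 + 4 + 4 = 9 and occupies 4 bytes.
Bytes at offsets 9..12: 58 50 17 9F.
Little-endian stores the least-significant byte at the lowest address.
Reassemble most-significant byte first: 9F 17 50 58 → 0x9F175058.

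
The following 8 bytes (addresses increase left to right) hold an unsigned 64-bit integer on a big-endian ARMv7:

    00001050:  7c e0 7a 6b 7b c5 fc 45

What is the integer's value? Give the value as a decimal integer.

8998326657542913093

Big-endian: lowest address holds the most-significant byte.
The bytes are already most-significant first: 0x7CE07A6B7BC5FC45.
0x7CE07A6B7BC5FC45 = 8998326657542913093.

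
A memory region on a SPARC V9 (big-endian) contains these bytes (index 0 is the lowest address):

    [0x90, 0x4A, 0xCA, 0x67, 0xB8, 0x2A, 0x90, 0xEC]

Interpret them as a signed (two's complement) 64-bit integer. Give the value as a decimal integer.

Big-endian stores the most-significant byte at the lowest address.
The bytes are already most-significant first: 0x904ACA67B82A90EC.
Top bit is set, so as a signed 64-bit value this is 0x904ACA67B82A90EC − 2^64 = -8049398837151100692.

-8049398837151100692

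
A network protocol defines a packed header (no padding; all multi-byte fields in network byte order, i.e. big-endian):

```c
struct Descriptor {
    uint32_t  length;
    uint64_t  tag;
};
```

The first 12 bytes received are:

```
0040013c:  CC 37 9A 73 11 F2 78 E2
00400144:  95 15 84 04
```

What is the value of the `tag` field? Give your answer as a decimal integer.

`tag` follows `length` (4 bytes), so it starts at byte offset 4 and occupies 8 bytes.
Bytes at offsets 4..11: 11 F2 78 E2 95 15 84 04.
In big-endian order the high byte comes first in memory.
The bytes are already most-significant first: 0x11F278E295158404.
0x11F278E295158404 = 1293228957567910916.

1293228957567910916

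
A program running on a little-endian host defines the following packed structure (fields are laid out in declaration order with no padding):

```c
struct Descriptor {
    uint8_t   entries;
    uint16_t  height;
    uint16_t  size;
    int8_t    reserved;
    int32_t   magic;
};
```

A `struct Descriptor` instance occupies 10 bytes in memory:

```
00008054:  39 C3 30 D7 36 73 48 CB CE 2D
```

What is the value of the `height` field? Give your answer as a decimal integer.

`height` follows `entries` (1 byte), so it starts at byte offset 1 and occupies 2 bytes.
Bytes at offsets 1..2: C3 30.
In little-endian order the low byte comes first in memory.
Reassemble most-significant byte first: 30 C3 → 0x30C3.
0x30C3 = 12483.

12483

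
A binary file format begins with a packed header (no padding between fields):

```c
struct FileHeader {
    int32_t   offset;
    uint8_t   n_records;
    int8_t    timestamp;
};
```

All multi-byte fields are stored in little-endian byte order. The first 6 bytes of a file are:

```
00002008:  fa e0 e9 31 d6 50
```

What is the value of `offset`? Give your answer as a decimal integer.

837411066

`offset` is the first field, at byte offset 0, occupying 4 bytes.
Bytes at offsets 0..3: FA E0 E9 31.
Little-endian stores the least-significant byte at the lowest address.
Reassemble most-significant byte first: 31 E9 E0 FA → 0x31E9E0FA.
0x31E9E0FA = 837411066.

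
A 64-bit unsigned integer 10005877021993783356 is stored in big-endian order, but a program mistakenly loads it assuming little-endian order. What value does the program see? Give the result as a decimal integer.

4382053402100948106

10005877021993783356 in 64-bit hexadecimal is 0x8ADC04235A2ED03C.
Stored big-endian, the bytes at ascending addresses are 8A DC 04 23 5A 2E D0 3C.
Read back as little-endian, the first byte is least significant, giving 0x3CD02E5A2304DC8A.
0x3CD02E5A2304DC8A = 4382053402100948106.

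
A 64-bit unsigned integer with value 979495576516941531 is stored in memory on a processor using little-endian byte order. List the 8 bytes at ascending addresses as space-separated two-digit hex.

979495576516941531 in hexadecimal, padded to 64 bits, is 0x0D97DE09895BD6DB.
Split into bytes (most-significant first): 0D 97 DE 09 89 5B D6 DB.
Little-endian stores the least-significant byte at the lowest address.
So at ascending addresses the bytes are DB D6 5B 89 09 DE 97 0D.

DB D6 5B 89 09 DE 97 0D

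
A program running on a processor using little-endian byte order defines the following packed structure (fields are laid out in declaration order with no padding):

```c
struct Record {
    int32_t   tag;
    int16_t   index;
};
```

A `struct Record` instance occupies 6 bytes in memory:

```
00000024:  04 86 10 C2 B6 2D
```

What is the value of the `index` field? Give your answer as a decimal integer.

11702

`index` follows `tag` (4 bytes), so it starts at byte offset 4 and occupies 2 bytes.
Bytes at offsets 4..5: B6 2D.
In little-endian order the low byte comes first in memory.
Reassemble most-significant byte first: 2D B6 → 0x2DB6.
0x2DB6 = 11702.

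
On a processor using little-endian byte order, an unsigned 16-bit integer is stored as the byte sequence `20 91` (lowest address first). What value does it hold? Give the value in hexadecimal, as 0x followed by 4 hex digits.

Little-endian stores the least-significant byte at the lowest address.
Reassemble most-significant byte first: 91 20 → 0x9120.

0x9120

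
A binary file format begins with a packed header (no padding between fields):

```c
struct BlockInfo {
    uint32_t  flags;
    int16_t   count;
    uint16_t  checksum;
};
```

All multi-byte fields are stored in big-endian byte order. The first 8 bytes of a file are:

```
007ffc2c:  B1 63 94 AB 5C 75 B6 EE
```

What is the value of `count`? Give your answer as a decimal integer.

`count` follows `flags` (4 bytes), so it starts at byte offset 4 and occupies 2 bytes.
Bytes at offsets 4..5: 5C 75.
In big-endian order the high byte comes first in memory.
The bytes are already most-significant first: 0x5C75.
0x5C75 = 23669.

23669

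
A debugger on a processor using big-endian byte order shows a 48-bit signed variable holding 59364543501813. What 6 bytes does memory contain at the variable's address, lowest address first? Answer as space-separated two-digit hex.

35 FD E2 87 15 F5

59364543501813 in hexadecimal, padded to 48 bits, is 0x35FDE28715F5.
Split into bytes (most-significant first): 35 FD E2 87 15 F5.
Big-endian stores the most-significant byte at the lowest address.
So the memory order matches the most-significant-first order: 35 FD E2 87 15 F5.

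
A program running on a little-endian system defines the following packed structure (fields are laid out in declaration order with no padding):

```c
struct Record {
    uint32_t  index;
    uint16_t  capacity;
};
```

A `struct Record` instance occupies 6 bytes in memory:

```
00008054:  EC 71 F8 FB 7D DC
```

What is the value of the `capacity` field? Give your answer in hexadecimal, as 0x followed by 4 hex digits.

0xDC7D

`capacity` follows `index` (4 bytes), so it starts at byte offset 4 and occupies 2 bytes.
Bytes at offsets 4..5: 7D DC.
Little-endian stores the least-significant byte at the lowest address.
Reassemble most-significant byte first: DC 7D → 0xDC7D.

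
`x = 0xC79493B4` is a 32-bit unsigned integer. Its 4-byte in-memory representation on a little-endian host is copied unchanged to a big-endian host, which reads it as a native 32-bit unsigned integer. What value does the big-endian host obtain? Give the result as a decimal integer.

3029570759

Stored little-endian, the bytes at ascending addresses are B4 93 94 C7.
Read back as big-endian, the last byte is least significant, giving 0xB49394C7.
0xB49394C7 = 3029570759.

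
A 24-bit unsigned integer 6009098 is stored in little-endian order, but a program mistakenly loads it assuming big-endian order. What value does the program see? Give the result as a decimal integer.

700763

6009098 in 24-bit hexadecimal is 0x5BB10A.
Stored little-endian, the bytes at ascending addresses are 0A B1 5B.
Read back as big-endian, the last byte is least significant, giving 0x0AB15B.
0x0AB15B = 700763.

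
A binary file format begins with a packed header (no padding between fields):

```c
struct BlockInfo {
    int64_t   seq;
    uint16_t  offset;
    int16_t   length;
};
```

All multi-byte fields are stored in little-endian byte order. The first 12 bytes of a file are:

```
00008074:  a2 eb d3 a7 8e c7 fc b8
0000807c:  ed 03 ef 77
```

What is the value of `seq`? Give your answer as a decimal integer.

-5116995661084759134

`seq` is the first field, at byte offset 0, occupying 8 bytes.
Bytes at offsets 0..7: A2 EB D3 A7 8E C7 FC B8.
In little-endian order the low byte comes first in memory.
Reassemble most-significant byte first: B8 FC C7 8E A7 D3 EB A2 → 0xB8FCC78EA7D3EBA2.
Top bit is set, so as a signed 64-bit value this is 0xB8FCC78EA7D3EBA2 − 2^64 = -5116995661084759134.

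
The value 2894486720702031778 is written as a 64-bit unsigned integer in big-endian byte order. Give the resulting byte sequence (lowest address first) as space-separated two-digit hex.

2894486720702031778 in hexadecimal, padded to 64 bits, is 0x282B48563A87A7A2.
Split into bytes (most-significant first): 28 2B 48 56 3A 87 A7 A2.
In big-endian order the high byte comes first in memory.
So the memory order matches the most-significant-first order: 28 2B 48 56 3A 87 A7 A2.

28 2B 48 56 3A 87 A7 A2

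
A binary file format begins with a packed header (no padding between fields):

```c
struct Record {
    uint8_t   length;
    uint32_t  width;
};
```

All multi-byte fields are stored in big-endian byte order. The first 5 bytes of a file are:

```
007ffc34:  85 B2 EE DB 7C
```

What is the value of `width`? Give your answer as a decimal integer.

3001998204

`width` follows `length` (1 byte), so it starts at byte offset 1 and occupies 4 bytes.
Bytes at offsets 1..4: B2 EE DB 7C.
Big-endian stores the most-significant byte at the lowest address.
The bytes are already most-significant first: 0xB2EEDB7C.
0xB2EEDB7C = 3001998204.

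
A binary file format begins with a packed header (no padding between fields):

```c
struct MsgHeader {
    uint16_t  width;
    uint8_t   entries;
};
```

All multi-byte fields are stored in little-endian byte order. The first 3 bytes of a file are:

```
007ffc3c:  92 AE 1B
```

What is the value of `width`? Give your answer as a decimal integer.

44690

`width` is the first field, at byte offset 0, occupying 2 bytes.
Bytes at offsets 0..1: 92 AE.
In little-endian order the low byte comes first in memory.
Reassemble most-significant byte first: AE 92 → 0xAE92.
0xAE92 = 44690.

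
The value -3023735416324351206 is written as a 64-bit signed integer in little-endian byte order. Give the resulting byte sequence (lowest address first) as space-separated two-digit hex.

1A 1B 38 C7 A8 88 09 D6

Two's complement of -3023735416324351206 in 64 bits: 3023735416324351206 = 0x29F6775738C7E4E6; invert → 0xD60988A8C7381B19; add 1 → 0xD60988A8C7381B1A.
Split into bytes (most-significant first): D6 09 88 A8 C7 38 1B 1A.
Little-endian: lowest address holds the least-significant byte.
So at ascending addresses the bytes are 1A 1B 38 C7 A8 88 09 D6.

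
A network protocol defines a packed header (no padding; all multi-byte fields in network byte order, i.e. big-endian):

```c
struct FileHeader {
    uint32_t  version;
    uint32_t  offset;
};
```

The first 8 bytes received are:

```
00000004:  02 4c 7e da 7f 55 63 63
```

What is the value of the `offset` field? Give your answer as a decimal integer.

2136302435

`offset` follows `version` (4 bytes), so it starts at byte offset 4 and occupies 4 bytes.
Bytes at offsets 4..7: 7F 55 63 63.
Big-endian: lowest address holds the most-significant byte.
The bytes are already most-significant first: 0x7F556363.
0x7F556363 = 2136302435.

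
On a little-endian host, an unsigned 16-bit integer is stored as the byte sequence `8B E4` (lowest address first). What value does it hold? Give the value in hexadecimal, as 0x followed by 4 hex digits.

0xE48B

Little-endian stores the least-significant byte at the lowest address.
Reassemble most-significant byte first: E4 8B → 0xE48B.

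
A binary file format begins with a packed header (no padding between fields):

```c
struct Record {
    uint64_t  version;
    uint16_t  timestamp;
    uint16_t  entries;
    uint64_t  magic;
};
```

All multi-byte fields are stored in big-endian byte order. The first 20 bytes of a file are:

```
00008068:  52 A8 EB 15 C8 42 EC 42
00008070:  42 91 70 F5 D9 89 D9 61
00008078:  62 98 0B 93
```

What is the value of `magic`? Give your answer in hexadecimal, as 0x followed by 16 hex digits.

`magic` follows `version` (8 B), `timestamp` (2 B), `entries` (2 B), so it starts at offset 8 + 2 + 2 = 12 and occupies 8 bytes.
Bytes at offsets 12..19: D9 89 D9 61 62 98 0B 93.
In big-endian order the high byte comes first in memory.
The bytes are already most-significant first: 0xD989D96162980B93.

0xD989D96162980B93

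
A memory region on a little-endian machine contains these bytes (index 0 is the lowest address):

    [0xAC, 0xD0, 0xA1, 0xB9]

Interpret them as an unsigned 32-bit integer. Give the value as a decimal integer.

3114389676

Little-endian stores the least-significant byte at the lowest address.
Reassemble most-significant byte first: B9 A1 D0 AC → 0xB9A1D0AC.
0xB9A1D0AC = 3114389676.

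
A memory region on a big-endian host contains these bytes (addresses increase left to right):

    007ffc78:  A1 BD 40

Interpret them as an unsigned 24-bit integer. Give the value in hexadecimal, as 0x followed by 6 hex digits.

0xA1BD40

In big-endian order the high byte comes first in memory.
The bytes are already most-significant first: 0xA1BD40.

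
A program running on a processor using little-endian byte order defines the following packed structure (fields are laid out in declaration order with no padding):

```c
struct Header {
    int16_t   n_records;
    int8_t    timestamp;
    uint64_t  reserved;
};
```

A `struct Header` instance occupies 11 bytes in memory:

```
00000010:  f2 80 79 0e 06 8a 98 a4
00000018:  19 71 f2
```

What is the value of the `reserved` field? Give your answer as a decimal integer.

`reserved` follows `n_records` (2 B), `timestamp` (1 B), so it starts at offset 2 + 1 = 3 and occupies 8 bytes.
Bytes at offsets 3..10: 0E 06 8A 98 A4 19 71 F2.
Little-endian stores the least-significant byte at the lowest address.
Reassemble most-significant byte first: F2 71 19 A4 98 8A 06 0E → 0xF27119A4988A060E.
0xF27119A4988A060E = 17469772624271377934.

17469772624271377934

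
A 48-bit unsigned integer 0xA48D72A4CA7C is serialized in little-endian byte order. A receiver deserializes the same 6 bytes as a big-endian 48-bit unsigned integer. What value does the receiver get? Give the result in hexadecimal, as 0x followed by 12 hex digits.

0x7CCAA4728DA4

Stored little-endian, the bytes at ascending addresses are 7C CA A4 72 8D A4.
Read back as big-endian, the last byte is least significant, giving 0x7CCAA4728DA4.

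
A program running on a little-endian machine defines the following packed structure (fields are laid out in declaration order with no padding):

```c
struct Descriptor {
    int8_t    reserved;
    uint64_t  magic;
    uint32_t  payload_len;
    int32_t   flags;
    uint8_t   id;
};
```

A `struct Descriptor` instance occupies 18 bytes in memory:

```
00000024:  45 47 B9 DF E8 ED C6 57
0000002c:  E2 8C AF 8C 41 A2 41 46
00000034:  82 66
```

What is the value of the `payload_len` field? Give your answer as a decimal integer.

1099739020

`payload_len` follows `reserved` (1 B), `magic` (8 B), so it starts at offset 1 + 8 = 9 and occupies 4 bytes.
Bytes at offsets 9..12: 8C AF 8C 41.
Little-endian: lowest address holds the least-significant byte.
Reassemble most-significant byte first: 41 8C AF 8C → 0x418CAF8C.
0x418CAF8C = 1099739020.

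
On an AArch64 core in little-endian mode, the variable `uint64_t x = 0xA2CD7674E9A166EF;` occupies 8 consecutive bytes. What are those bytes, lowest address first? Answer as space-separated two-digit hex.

EF 66 A1 E9 74 76 CD A2

Split into bytes (most-significant first): A2 CD 76 74 E9 A1 66 EF.
Little-endian stores the least-significant byte at the lowest address.
So at ascending addresses the bytes are EF 66 A1 E9 74 76 CD A2.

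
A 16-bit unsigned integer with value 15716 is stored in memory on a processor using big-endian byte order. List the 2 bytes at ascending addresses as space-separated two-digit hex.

3D 64

15716 in hexadecimal, padded to 16 bits, is 0x3D64.
Split into bytes (most-significant first): 3D 64.
Big-endian stores the most-significant byte at the lowest address.
So the memory order matches the most-significant-first order: 3D 64.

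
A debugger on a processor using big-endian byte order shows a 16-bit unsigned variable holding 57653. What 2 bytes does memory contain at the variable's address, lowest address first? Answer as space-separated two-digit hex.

E1 35

57653 in hexadecimal, padded to 16 bits, is 0xE135.
Split into bytes (most-significant first): E1 35.
Big-endian stores the most-significant byte at the lowest address.
So the memory order matches the most-significant-first order: E1 35.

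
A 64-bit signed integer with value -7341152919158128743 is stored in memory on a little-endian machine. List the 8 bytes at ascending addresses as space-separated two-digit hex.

Two's complement of -7341152919158128743 in 64 bits: 7341152919158128743 = 0x65E103AF543E0067; invert → 0x9A1EFC50ABC1FF98; add 1 → 0x9A1EFC50ABC1FF99.
Split into bytes (most-significant first): 9A 1E FC 50 AB C1 FF 99.
In little-endian order the low byte comes first in memory.
So at ascending addresses the bytes are 99 FF C1 AB 50 FC 1E 9A.

99 FF C1 AB 50 FC 1E 9A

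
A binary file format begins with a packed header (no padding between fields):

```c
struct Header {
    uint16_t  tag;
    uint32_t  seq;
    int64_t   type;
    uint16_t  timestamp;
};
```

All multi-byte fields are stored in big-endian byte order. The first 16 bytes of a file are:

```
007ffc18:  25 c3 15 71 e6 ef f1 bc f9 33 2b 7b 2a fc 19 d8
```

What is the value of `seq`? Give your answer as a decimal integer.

`seq` follows `tag` (2 bytes), so it starts at byte offset 2 and occupies 4 bytes.
Bytes at offsets 2..5: 15 71 E6 EF.
In big-endian order the high byte comes first in memory.
The bytes are already most-significant first: 0x1571E6EF.
0x1571E6EF = 359786223.

359786223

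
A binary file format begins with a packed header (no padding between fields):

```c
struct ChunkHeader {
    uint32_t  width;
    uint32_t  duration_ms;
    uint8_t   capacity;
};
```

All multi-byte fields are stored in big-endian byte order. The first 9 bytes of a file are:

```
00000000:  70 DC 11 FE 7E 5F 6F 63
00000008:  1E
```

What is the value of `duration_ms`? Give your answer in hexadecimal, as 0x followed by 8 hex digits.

`duration_ms` follows `width` (4 bytes), so it starts at byte offset 4 and occupies 4 bytes.
Bytes at offsets 4..7: 7E 5F 6F 63.
In big-endian order the high byte comes first in memory.
The bytes are already most-significant first: 0x7E5F6F63.

0x7E5F6F63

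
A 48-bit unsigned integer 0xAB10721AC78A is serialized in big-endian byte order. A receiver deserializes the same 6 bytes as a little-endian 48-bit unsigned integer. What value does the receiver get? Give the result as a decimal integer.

Stored big-endian, the bytes at ascending addresses are AB 10 72 1A C7 8A.
Read back as little-endian, the first byte is least significant, giving 0x8AC71A7210AB.
0x8AC71A7210AB = 152587746807979.

152587746807979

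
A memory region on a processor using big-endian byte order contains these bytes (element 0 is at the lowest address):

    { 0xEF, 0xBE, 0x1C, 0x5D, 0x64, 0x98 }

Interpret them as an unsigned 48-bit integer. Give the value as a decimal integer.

Big-endian: lowest address holds the most-significant byte.
The bytes are already most-significant first: 0xEFBE1C5D6498.
0xEFBE1C5D6498 = 263599798707352.

263599798707352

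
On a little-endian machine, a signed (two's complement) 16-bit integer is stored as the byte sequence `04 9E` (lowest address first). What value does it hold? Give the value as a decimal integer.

Little-endian: lowest address holds the least-significant byte.
Reassemble most-significant byte first: 9E 04 → 0x9E04.
Top bit is set, so as a signed 16-bit value this is 0x9E04 − 2^16 = -25084.

-25084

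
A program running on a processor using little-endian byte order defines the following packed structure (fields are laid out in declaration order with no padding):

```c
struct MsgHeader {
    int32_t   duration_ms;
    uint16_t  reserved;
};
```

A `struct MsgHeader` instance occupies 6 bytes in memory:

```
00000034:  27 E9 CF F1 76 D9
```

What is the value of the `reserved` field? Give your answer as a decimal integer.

`reserved` follows `duration_ms` (4 bytes), so it starts at byte offset 4 and occupies 2 bytes.
Bytes at offsets 4..5: 76 D9.
In little-endian order the low byte comes first in memory.
Reassemble most-significant byte first: D9 76 → 0xD976.
0xD976 = 55670.

55670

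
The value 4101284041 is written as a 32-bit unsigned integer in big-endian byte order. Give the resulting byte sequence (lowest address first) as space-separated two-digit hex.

F4 74 A0 C9

4101284041 in hexadecimal, padded to 32 bits, is 0xF474A0C9.
Split into bytes (most-significant first): F4 74 A0 C9.
In big-endian order the high byte comes first in memory.
So the memory order matches the most-significant-first order: F4 74 A0 C9.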